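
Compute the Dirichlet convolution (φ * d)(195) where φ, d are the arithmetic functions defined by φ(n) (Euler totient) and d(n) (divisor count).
(φ * d)(195) = 336

Divisors of 195: [1, 3, 5, 13, 15, 39, 65, 195]. For each d | 195:
  d = 1: φ(1) · d(195/1) = 1 · 8 = 8
  d = 3: φ(3) · d(195/3) = 2 · 4 = 8
  d = 5: φ(5) · d(195/5) = 4 · 4 = 16
  d = 13: φ(13) · d(195/13) = 12 · 4 = 48
  d = 15: φ(15) · d(195/15) = 8 · 2 = 16
  d = 39: φ(39) · d(195/39) = 24 · 2 = 48
  d = 65: φ(65) · d(195/65) = 48 · 2 = 96
  d = 195: φ(195) · d(195/195) = 96 · 1 = 96
Summing: (φ * d)(195) = 8 + 8 + 16 + 48 + 16 + 48 + 96 + 96 = 336.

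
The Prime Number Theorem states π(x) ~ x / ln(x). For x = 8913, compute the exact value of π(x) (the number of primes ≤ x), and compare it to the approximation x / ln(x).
π(8913) = 1108;  x/ln(x) ≈ 979.96;  relative error ≈ 11.56%.

Directly count primes up to 8913: π(8913) = 1108. The PNT approximation gives 8913/ln(8913) ≈ 8913/9.09527 ≈ 979.96. Relative error (π(x) − x/ln(x)) / π(x) ≈ 11.56%; the approximation is known to undercount slightly (Li(x) is a better estimate).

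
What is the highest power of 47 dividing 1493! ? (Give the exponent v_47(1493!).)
v_47(1493!) = 31

Legendre's formula: v_p(n!) = Σ_{k ≥ 1} ⌊n / p^k⌋. For p = 47, n = 1493, the terms are:
  ⌊1493/47^1⌋ = ⌊1493/47⌋ = 31
(the next term ⌊1493/47^2⌋ = 0, terminating the sum). Summing: v_47(1493!) = 31 = 31.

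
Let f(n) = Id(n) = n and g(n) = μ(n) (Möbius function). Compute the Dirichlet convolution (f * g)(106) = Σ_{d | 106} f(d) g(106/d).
(Id * μ)(106) = 52

Divisors of 106: [1, 2, 53, 106]. For each d | 106:
  d = 1: Id(1) · μ(106/1) = 1 · 1 = 1
  d = 2: Id(2) · μ(106/2) = 2 · -1 = -2
  d = 53: Id(53) · μ(106/53) = 53 · -1 = -53
  d = 106: Id(106) · μ(106/106) = 106 · 1 = 106
Summing: (Id * μ)(106) = 1 + -2 + -53 + 106 = 52.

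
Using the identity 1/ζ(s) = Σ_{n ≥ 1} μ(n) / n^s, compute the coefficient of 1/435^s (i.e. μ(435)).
μ(435) = -1

Factor n = 435 = 3 · 5 · 29. μ(n) = 0 if any exponent ≥ 2 (not squarefree); otherwise μ(n) = (−1)^{ω(n)} where ω(n) is the number of distinct prime factors. Applying: μ(435) = -1.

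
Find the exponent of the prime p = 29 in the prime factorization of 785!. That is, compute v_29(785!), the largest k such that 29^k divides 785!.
v_29(785!) = 27

Legendre's formula: v_p(n!) = Σ_{k ≥ 1} ⌊n / p^k⌋. For p = 29, n = 785, the terms are:
  ⌊785/29^1⌋ = ⌊785/29⌋ = 27
(the next term ⌊785/29^2⌋ = 0, terminating the sum). Summing: v_29(785!) = 27 = 27.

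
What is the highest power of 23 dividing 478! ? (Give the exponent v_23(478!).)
v_23(478!) = 20

Legendre's formula: v_p(n!) = Σ_{k ≥ 1} ⌊n / p^k⌋. For p = 23, n = 478, the terms are:
  ⌊478/23^1⌋ = ⌊478/23⌋ = 20
(the next term ⌊478/23^2⌋ = 0, terminating the sum). Summing: v_23(478!) = 20 = 20.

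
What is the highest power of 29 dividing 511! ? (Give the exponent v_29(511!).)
v_29(511!) = 17

Legendre's formula: v_p(n!) = Σ_{k ≥ 1} ⌊n / p^k⌋. For p = 29, n = 511, the terms are:
  ⌊511/29^1⌋ = ⌊511/29⌋ = 17
(the next term ⌊511/29^2⌋ = 0, terminating the sum). Summing: v_29(511!) = 17 = 17.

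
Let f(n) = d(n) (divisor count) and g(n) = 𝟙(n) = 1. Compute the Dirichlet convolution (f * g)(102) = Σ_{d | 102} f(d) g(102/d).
(d * 𝟙)(102) = 27

Divisors of 102: [1, 2, 3, 6, 17, 34, 51, 102]. For each d | 102:
  d = 1: d(1) · 𝟙(102/1) = 1 · 1 = 1
  d = 2: d(2) · 𝟙(102/2) = 2 · 1 = 2
  d = 3: d(3) · 𝟙(102/3) = 2 · 1 = 2
  d = 6: d(6) · 𝟙(102/6) = 4 · 1 = 4
  d = 17: d(17) · 𝟙(102/17) = 2 · 1 = 2
  d = 34: d(34) · 𝟙(102/34) = 4 · 1 = 4
  d = 51: d(51) · 𝟙(102/51) = 4 · 1 = 4
  d = 102: d(102) · 𝟙(102/102) = 8 · 1 = 8
Summing: (d * 𝟙)(102) = 1 + 2 + 2 + 4 + 2 + 4 + 4 + 8 = 27.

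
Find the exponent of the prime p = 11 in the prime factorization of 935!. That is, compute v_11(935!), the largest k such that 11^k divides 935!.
v_11(935!) = 92

Legendre's formula: v_p(n!) = Σ_{k ≥ 1} ⌊n / p^k⌋. For p = 11, n = 935, the terms are:
  ⌊935/11^1⌋ = ⌊935/11⌋ = 85
  ⌊935/11^2⌋ = ⌊935/121⌋ = 7
(the next term ⌊935/11^3⌋ = 0, terminating the sum). Summing: v_11(935!) = 85 + 7 = 92.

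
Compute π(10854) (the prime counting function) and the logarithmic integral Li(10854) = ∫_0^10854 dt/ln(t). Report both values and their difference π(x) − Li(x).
π(10854) = 1319;  Li(10854) ≈ 1338.44;  π(x) − Li(x) ≈ -19.44.

Direct count of primes ≤ 10854 gives π(10854) = 1319. Numerical evaluation of the logarithmic integral gives Li(10854) ≈ 1338.44. The difference π(x) − Li(x) ≈ -19.44 is typically negative for small/moderate x (Li(x) overestimates), though Littlewood's theorem shows this sign changes infinitely often.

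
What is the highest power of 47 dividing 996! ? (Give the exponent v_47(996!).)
v_47(996!) = 21

Legendre's formula: v_p(n!) = Σ_{k ≥ 1} ⌊n / p^k⌋. For p = 47, n = 996, the terms are:
  ⌊996/47^1⌋ = ⌊996/47⌋ = 21
(the next term ⌊996/47^2⌋ = 0, terminating the sum). Summing: v_47(996!) = 21 = 21.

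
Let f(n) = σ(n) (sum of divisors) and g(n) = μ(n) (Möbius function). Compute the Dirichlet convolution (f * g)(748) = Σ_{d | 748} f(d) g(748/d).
(σ * μ)(748) = 748

Divisors of 748: [1, 2, 4, 11, 17, 22, 34, 44, 68, 187, 374, 748]. For each d | 748:
  d = 1: σ(1) · μ(748/1) = 1 · 0 = 0
  d = 2: σ(2) · μ(748/2) = 3 · -1 = -3
  d = 4: σ(4) · μ(748/4) = 7 · 1 = 7
  d = 11: σ(11) · μ(748/11) = 12 · 0 = 0
  d = 17: σ(17) · μ(748/17) = 18 · 0 = 0
  d = 22: σ(22) · μ(748/22) = 36 · 1 = 36
  d = 34: σ(34) · μ(748/34) = 54 · 1 = 54
  d = 44: σ(44) · μ(748/44) = 84 · -1 = -84
  d = 68: σ(68) · μ(748/68) = 126 · -1 = -126
  d = 187: σ(187) · μ(748/187) = 216 · 0 = 0
  d = 374: σ(374) · μ(748/374) = 648 · -1 = -648
  d = 748: σ(748) · μ(748/748) = 1512 · 1 = 1512
Summing: (σ * μ)(748) = 0 + -3 + 7 + 0 + 0 + 36 + 54 + -84 + -126 + 0 + -648 + 1512 = 748.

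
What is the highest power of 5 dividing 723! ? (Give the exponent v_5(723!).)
v_5(723!) = 178

Legendre's formula: v_p(n!) = Σ_{k ≥ 1} ⌊n / p^k⌋. For p = 5, n = 723, the terms are:
  ⌊723/5^1⌋ = ⌊723/5⌋ = 144
  ⌊723/5^2⌋ = ⌊723/25⌋ = 28
  ⌊723/5^3⌋ = ⌊723/125⌋ = 5
  ⌊723/5^4⌋ = ⌊723/625⌋ = 1
(the next term ⌊723/5^5⌋ = 0, terminating the sum). Summing: v_5(723!) = 144 + 28 + 5 + 1 = 178.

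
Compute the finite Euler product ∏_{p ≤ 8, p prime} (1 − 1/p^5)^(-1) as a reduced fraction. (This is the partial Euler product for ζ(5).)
∏ = 8508543750/8205616331

The primes p ≤ 8 are [2, 3, 5, 7]. For each prime, (1 − 1/p^5)^(-1) = p^5 / (p^5 − 1). The product is (1 − 1/2^5)^(-1), (1 − 1/3^5)^(-1), (1 − 1/5^5)^(-1), (1 − 1/7^5)^(-1) = ∏ p^5 / (p^5 − 1) = 8508543750/8205616331.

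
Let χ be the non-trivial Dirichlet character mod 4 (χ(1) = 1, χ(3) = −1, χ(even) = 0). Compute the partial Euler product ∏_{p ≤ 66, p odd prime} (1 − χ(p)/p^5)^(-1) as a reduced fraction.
∏ = 478212334295798677259125227573990358291095208018494528428976877948999059062284551009530475199/480056794509206891424767146601704797711651986953735424570384919662551238689346859653136384000

The odd primes p ≤ 66 are [3, 5, 7, 11, 13, 17, 19, 23, 29, 31, 37, 41, 43, 47, 53, 59, 61]. For each, χ(p) = 1 if p ≡ 1 mod 4, χ(p) = −1 if p ≡ 3 mod 4. Taking (1 − χ(p)/p^5)^(-1) = p^5/(p^5 − χ(p)): (1 − (-1)/3^5)^(-1) · (1 − (1)/5^5)^(-1) · (1 − (-1)/7^5)^(-1) · (1 − (-1)/11^5)^(-1) · (1 − (1)/13^5)^(-1) · (1 − (1)/17^5)^(-1) · (1 − (-1)/19^5)^(-1) · (1 − (-1)/23^5)^(-1) · (1 − (1)/29^5)^(-1) · (1 − (-1)/31^5)^(-1) · (1 − (1)/37^5)^(-1) · (1 − (1)/41^5)^(-1) · (1 − (-1)/43^5)^(-1) · (1 − (-1)/47^5)^(-1) · (1 − (1)/53^5)^(-1) · (1 − (-1)/59^5)^(-1) · (1 − (1)/61^5)^(-1) = 478212334295798677259125227573990358291095208018494528428976877948999059062284551009530475199/480056794509206891424767146601704797711651986953735424570384919662551238689346859653136384000.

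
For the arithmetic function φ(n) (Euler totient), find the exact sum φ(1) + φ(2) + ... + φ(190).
Σ_{n ≤ 190} φ(n) = 10976

Compute φ(n) for each 1 ≤ n ≤ 190: φ(1) = 1, φ(2) = 1, φ(3) = 2, φ(4) = 2, φ(5) = 4, φ(6) = 2, φ(7) = 6, φ(8) = 4, φ(9) = 6, φ(10) = 4, φ(11) = 10, φ(12) = 4, φ(13) = 12, φ(14) = 6, φ(15) = 8, φ(16) = 8, φ(17) = 16, φ(18) = 6, φ(19) = 18, φ(20) = 8, φ(21) = 12, φ(22) = 10, φ(23) = 22, φ(24) = 8, φ(25) = 20, φ(26) = 12, φ(27) = 18, φ(28) = 12, φ(29) = 28, φ(30) = 8, φ(31) = 30, φ(32) = 16, φ(33) = 20, φ(34) = 16, φ(35) = 24, φ(36) = 12, φ(37) = 36, φ(38) = 18, φ(39) = 24, φ(40) = 16, φ(41) = 40, φ(42) = 12, φ(43) = 42, φ(44) = 20, φ(45) = 24, φ(46) = 22, φ(47) = 46, φ(48) = 16, φ(49) = 42, φ(50) = 20, φ(51) = 32, φ(52) = 24, φ(53) = 52, φ(54) = 18, φ(55) = 40, φ(56) = 24, φ(57) = 36, φ(58) = 28, φ(59) = 58, φ(60) = 16, φ(61) = 60, φ(62) = 30, φ(63) = 36, φ(64) = 32, φ(65) = 48, φ(66) = 20, φ(67) = 66, φ(68) = 32, φ(69) = 44, φ(70) = 24, φ(71) = 70, φ(72) = 24, φ(73) = 72, φ(74) = 36, φ(75) = 40, φ(76) = 36, φ(77) = 60, φ(78) = 24, φ(79) = 78, φ(80) = 32, φ(81) = 54, φ(82) = 40, φ(83) = 82, φ(84) = 24, φ(85) = 64, φ(86) = 42, φ(87) = 56, φ(88) = 40, φ(89) = 88, φ(90) = 24, φ(91) = 72, φ(92) = 44, φ(93) = 60, φ(94) = 46, φ(95) = 72, φ(96) = 32, φ(97) = 96, φ(98) = 42, φ(99) = 60, φ(100) = 40, φ(101) = 100, φ(102) = 32, φ(103) = 102, φ(104) = 48, φ(105) = 48, φ(106) = 52, φ(107) = 106, φ(108) = 36, φ(109) = 108, φ(110) = 40, φ(111) = 72, φ(112) = 48, φ(113) = 112, φ(114) = 36, φ(115) = 88, φ(116) = 56, φ(117) = 72, φ(118) = 58, φ(119) = 96, φ(120) = 32, φ(121) = 110, φ(122) = 60, φ(123) = 80, φ(124) = 60, φ(125) = 100, φ(126) = 36, φ(127) = 126, φ(128) = 64, φ(129) = 84, φ(130) = 48, φ(131) = 130, φ(132) = 40, φ(133) = 108, φ(134) = 66, φ(135) = 72, φ(136) = 64, φ(137) = 136, φ(138) = 44, φ(139) = 138, φ(140) = 48, φ(141) = 92, φ(142) = 70, φ(143) = 120, φ(144) = 48, φ(145) = 112, φ(146) = 72, φ(147) = 84, φ(148) = 72, φ(149) = 148, φ(150) = 40, φ(151) = 150, φ(152) = 72, φ(153) = 96, φ(154) = 60, φ(155) = 120, φ(156) = 48, φ(157) = 156, φ(158) = 78, φ(159) = 104, φ(160) = 64, φ(161) = 132, φ(162) = 54, φ(163) = 162, φ(164) = 80, φ(165) = 80, φ(166) = 82, φ(167) = 166, φ(168) = 48, φ(169) = 156, φ(170) = 64, φ(171) = 108, φ(172) = 84, φ(173) = 172, φ(174) = 56, φ(175) = 120, φ(176) = 80, φ(177) = 116, φ(178) = 88, φ(179) = 178, φ(180) = 48, φ(181) = 180, φ(182) = 72, φ(183) = 120, φ(184) = 88, φ(185) = 144, φ(186) = 60, φ(187) = 160, φ(188) = 92, φ(189) = 108, φ(190) = 72. Summing all 190 values: 10976. (Average order: Σ_{n ≤ x} φ(n) ~ (3/π²) x². For x = 190, (3/π²)·190² ≈ 10973.08.)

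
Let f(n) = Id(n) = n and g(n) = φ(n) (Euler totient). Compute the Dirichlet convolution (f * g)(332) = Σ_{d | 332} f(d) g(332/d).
(Id * φ)(332) = 1320

Divisors of 332: [1, 2, 4, 83, 166, 332]. For each d | 332:
  d = 1: Id(1) · φ(332/1) = 1 · 164 = 164
  d = 2: Id(2) · φ(332/2) = 2 · 82 = 164
  d = 4: Id(4) · φ(332/4) = 4 · 82 = 328
  d = 83: Id(83) · φ(332/83) = 83 · 2 = 166
  d = 166: Id(166) · φ(332/166) = 166 · 1 = 166
  d = 332: Id(332) · φ(332/332) = 332 · 1 = 332
Summing: (Id * φ)(332) = 164 + 164 + 328 + 166 + 166 + 332 = 1320.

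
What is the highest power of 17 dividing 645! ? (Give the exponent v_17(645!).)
v_17(645!) = 39

Legendre's formula: v_p(n!) = Σ_{k ≥ 1} ⌊n / p^k⌋. For p = 17, n = 645, the terms are:
  ⌊645/17^1⌋ = ⌊645/17⌋ = 37
  ⌊645/17^2⌋ = ⌊645/289⌋ = 2
(the next term ⌊645/17^3⌋ = 0, terminating the sum). Summing: v_17(645!) = 37 + 2 = 39.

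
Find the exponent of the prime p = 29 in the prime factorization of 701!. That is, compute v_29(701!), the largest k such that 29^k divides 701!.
v_29(701!) = 24

Legendre's formula: v_p(n!) = Σ_{k ≥ 1} ⌊n / p^k⌋. For p = 29, n = 701, the terms are:
  ⌊701/29^1⌋ = ⌊701/29⌋ = 24
(the next term ⌊701/29^2⌋ = 0, terminating the sum). Summing: v_29(701!) = 24 = 24.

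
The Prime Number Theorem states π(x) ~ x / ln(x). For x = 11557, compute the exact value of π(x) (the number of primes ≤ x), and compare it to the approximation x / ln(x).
π(11557) = 1392;  x/ln(x) ≈ 1235.38;  relative error ≈ 11.25%.

Directly count primes up to 11557: π(11557) = 1392. The PNT approximation gives 11557/ln(11557) ≈ 11557/9.35505 ≈ 1235.38. Relative error (π(x) − x/ln(x)) / π(x) ≈ 11.25%; the approximation is known to undercount slightly (Li(x) is a better estimate).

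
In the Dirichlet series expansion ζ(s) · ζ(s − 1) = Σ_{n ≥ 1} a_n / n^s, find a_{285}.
σ(285) = 480

In the product (Σ m^0/m^s)(Σ k / k^s) = Σ (Σ_{d | n} d) / n^s, the coefficient of 1/n^s is σ(n) = Σ_{d | n} d. For n = 285, divisors are [1, 3, 5, 15, 19, 57, 95, 285]; summing: σ(285) = 480.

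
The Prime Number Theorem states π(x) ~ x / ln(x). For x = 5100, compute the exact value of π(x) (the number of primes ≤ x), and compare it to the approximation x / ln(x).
π(5100) = 681;  x/ln(x) ≈ 597.40;  relative error ≈ 12.28%.

Directly count primes up to 5100: π(5100) = 681. The PNT approximation gives 5100/ln(5100) ≈ 5100/8.53700 ≈ 597.40. Relative error (π(x) − x/ln(x)) / π(x) ≈ 12.28%; the approximation is known to undercount slightly (Li(x) is a better estimate).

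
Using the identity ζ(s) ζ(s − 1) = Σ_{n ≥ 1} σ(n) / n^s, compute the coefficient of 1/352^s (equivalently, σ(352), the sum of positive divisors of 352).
σ(352) = 756

In the product (Σ m^0/m^s)(Σ k / k^s) = Σ (Σ_{d | n} d) / n^s, the coefficient of 1/n^s is σ(n) = Σ_{d | n} d. For n = 352, divisors are [1, 2, 4, 8, 11, 16, 22, 32, 44, 88, 176, 352]; summing: σ(352) = 756.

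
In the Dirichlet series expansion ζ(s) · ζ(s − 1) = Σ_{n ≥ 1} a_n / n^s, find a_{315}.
σ(315) = 624

In the product (Σ m^0/m^s)(Σ k / k^s) = Σ (Σ_{d | n} d) / n^s, the coefficient of 1/n^s is σ(n) = Σ_{d | n} d. For n = 315, divisors are [1, 3, 5, 7, 9, 15, 21, 35, 45, 63, 105, 315]; summing: σ(315) = 624.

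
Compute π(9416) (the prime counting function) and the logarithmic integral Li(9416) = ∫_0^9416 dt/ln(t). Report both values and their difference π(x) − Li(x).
π(9416) = 1164;  Li(9416) ≈ 1182.52;  π(x) − Li(x) ≈ -18.52.

Direct count of primes ≤ 9416 gives π(9416) = 1164. Numerical evaluation of the logarithmic integral gives Li(9416) ≈ 1182.52. The difference π(x) − Li(x) ≈ -18.52 is typically negative for small/moderate x (Li(x) overestimates), though Littlewood's theorem shows this sign changes infinitely often.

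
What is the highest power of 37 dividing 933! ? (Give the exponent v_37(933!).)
v_37(933!) = 25

Legendre's formula: v_p(n!) = Σ_{k ≥ 1} ⌊n / p^k⌋. For p = 37, n = 933, the terms are:
  ⌊933/37^1⌋ = ⌊933/37⌋ = 25
(the next term ⌊933/37^2⌋ = 0, terminating the sum). Summing: v_37(933!) = 25 = 25.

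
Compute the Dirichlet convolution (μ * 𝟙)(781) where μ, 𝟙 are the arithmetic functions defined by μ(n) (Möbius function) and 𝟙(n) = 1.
(μ * 𝟙)(781) = 0

Divisors of 781: [1, 11, 71, 781]. For each d | 781:
  d = 1: μ(1) · 𝟙(781/1) = 1 · 1 = 1
  d = 11: μ(11) · 𝟙(781/11) = -1 · 1 = -1
  d = 71: μ(71) · 𝟙(781/71) = -1 · 1 = -1
  d = 781: μ(781) · 𝟙(781/781) = 1 · 1 = 1
Summing: (μ * 𝟙)(781) = 1 + -1 + -1 + 1 = 0.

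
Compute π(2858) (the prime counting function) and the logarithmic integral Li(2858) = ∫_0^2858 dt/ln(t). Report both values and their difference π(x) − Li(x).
π(2858) = 415;  Li(2858) ≈ 424.97;  π(x) − Li(x) ≈ -9.97.

Direct count of primes ≤ 2858 gives π(2858) = 415. Numerical evaluation of the logarithmic integral gives Li(2858) ≈ 424.97. The difference π(x) − Li(x) ≈ -9.97 is typically negative for small/moderate x (Li(x) overestimates), though Littlewood's theorem shows this sign changes infinitely often.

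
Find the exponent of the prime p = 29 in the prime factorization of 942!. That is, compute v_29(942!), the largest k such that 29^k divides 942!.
v_29(942!) = 33

Legendre's formula: v_p(n!) = Σ_{k ≥ 1} ⌊n / p^k⌋. For p = 29, n = 942, the terms are:
  ⌊942/29^1⌋ = ⌊942/29⌋ = 32
  ⌊942/29^2⌋ = ⌊942/841⌋ = 1
(the next term ⌊942/29^3⌋ = 0, terminating the sum). Summing: v_29(942!) = 32 + 1 = 33.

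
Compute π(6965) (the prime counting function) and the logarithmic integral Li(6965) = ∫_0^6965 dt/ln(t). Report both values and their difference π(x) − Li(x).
π(6965) = 894;  Li(6965) ≈ 910.38;  π(x) − Li(x) ≈ -16.38.

Direct count of primes ≤ 6965 gives π(6965) = 894. Numerical evaluation of the logarithmic integral gives Li(6965) ≈ 910.38. The difference π(x) − Li(x) ≈ -16.38 is typically negative for small/moderate x (Li(x) overestimates), though Littlewood's theorem shows this sign changes infinitely often.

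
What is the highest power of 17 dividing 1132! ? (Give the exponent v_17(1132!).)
v_17(1132!) = 69

Legendre's formula: v_p(n!) = Σ_{k ≥ 1} ⌊n / p^k⌋. For p = 17, n = 1132, the terms are:
  ⌊1132/17^1⌋ = ⌊1132/17⌋ = 66
  ⌊1132/17^2⌋ = ⌊1132/289⌋ = 3
(the next term ⌊1132/17^3⌋ = 0, terminating the sum). Summing: v_17(1132!) = 66 + 3 = 69.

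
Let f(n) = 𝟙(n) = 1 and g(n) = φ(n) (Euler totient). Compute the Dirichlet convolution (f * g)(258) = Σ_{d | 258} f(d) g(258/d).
(𝟙 * φ)(258) = 258

Divisors of 258: [1, 2, 3, 6, 43, 86, 129, 258]. For each d | 258:
  d = 1: 𝟙(1) · φ(258/1) = 1 · 84 = 84
  d = 2: 𝟙(2) · φ(258/2) = 1 · 84 = 84
  d = 3: 𝟙(3) · φ(258/3) = 1 · 42 = 42
  d = 6: 𝟙(6) · φ(258/6) = 1 · 42 = 42
  d = 43: 𝟙(43) · φ(258/43) = 1 · 2 = 2
  d = 86: 𝟙(86) · φ(258/86) = 1 · 2 = 2
  d = 129: 𝟙(129) · φ(258/129) = 1 · 1 = 1
  d = 258: 𝟙(258) · φ(258/258) = 1 · 1 = 1
Summing: (𝟙 * φ)(258) = 84 + 84 + 42 + 42 + 2 + 2 + 1 + 1 = 258.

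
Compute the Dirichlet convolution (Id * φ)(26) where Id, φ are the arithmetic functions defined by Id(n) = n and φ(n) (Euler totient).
(Id * φ)(26) = 75

Divisors of 26: [1, 2, 13, 26]. For each d | 26:
  d = 1: Id(1) · φ(26/1) = 1 · 12 = 12
  d = 2: Id(2) · φ(26/2) = 2 · 12 = 24
  d = 13: Id(13) · φ(26/13) = 13 · 1 = 13
  d = 26: Id(26) · φ(26/26) = 26 · 1 = 26
Summing: (Id * φ)(26) = 12 + 24 + 13 + 26 = 75.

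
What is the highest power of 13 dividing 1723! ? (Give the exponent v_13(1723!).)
v_13(1723!) = 142

Legendre's formula: v_p(n!) = Σ_{k ≥ 1} ⌊n / p^k⌋. For p = 13, n = 1723, the terms are:
  ⌊1723/13^1⌋ = ⌊1723/13⌋ = 132
  ⌊1723/13^2⌋ = ⌊1723/169⌋ = 10
(the next term ⌊1723/13^3⌋ = 0, terminating the sum). Summing: v_13(1723!) = 132 + 10 = 142.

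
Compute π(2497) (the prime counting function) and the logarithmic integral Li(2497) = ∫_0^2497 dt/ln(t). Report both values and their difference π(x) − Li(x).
π(2497) = 367;  Li(2497) ≈ 379.23;  π(x) − Li(x) ≈ -12.23.

Direct count of primes ≤ 2497 gives π(2497) = 367. Numerical evaluation of the logarithmic integral gives Li(2497) ≈ 379.23. The difference π(x) − Li(x) ≈ -12.23 is typically negative for small/moderate x (Li(x) overestimates), though Littlewood's theorem shows this sign changes infinitely often.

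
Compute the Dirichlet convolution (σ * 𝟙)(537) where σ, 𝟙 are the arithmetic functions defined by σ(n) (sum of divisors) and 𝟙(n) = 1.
(σ * 𝟙)(537) = 905

Divisors of 537: [1, 3, 179, 537]. For each d | 537:
  d = 1: σ(1) · 𝟙(537/1) = 1 · 1 = 1
  d = 3: σ(3) · 𝟙(537/3) = 4 · 1 = 4
  d = 179: σ(179) · 𝟙(537/179) = 180 · 1 = 180
  d = 537: σ(537) · 𝟙(537/537) = 720 · 1 = 720
Summing: (σ * 𝟙)(537) = 1 + 4 + 180 + 720 = 905.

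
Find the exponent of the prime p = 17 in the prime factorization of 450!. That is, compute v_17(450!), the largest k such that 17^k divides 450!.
v_17(450!) = 27

Legendre's formula: v_p(n!) = Σ_{k ≥ 1} ⌊n / p^k⌋. For p = 17, n = 450, the terms are:
  ⌊450/17^1⌋ = ⌊450/17⌋ = 26
  ⌊450/17^2⌋ = ⌊450/289⌋ = 1
(the next term ⌊450/17^3⌋ = 0, terminating the sum). Summing: v_17(450!) = 26 + 1 = 27.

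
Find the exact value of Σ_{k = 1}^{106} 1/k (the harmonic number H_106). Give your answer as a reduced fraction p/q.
H_106 = 760893664482154975191407476065305792641722041/145060212702939779988529042870810778780278080

Direct summation: H_106 = 1 + 1/2 + ... + 1/106. The least common denominator is lcm(1, ..., 106) = 725301063514698899942645214354053893901390400; over this denominator the numerator is 725301063514698899942645214354053893901390400 + 362650531757349449971322607177026946950695200 + 241767021171566299980881738118017964633796800 + 181325265878674724985661303588513473475347600 + 145060212702939779988529042870810778780278080 + 120883510585783149990440869059008982316898400 + 103614437644956985706092173479150556271627200 + 90662632939337362492830651794256736737673800 + 80589007057188766660293912706005988211265600 + 72530106351469889994264521435405389390139040 + 65936460319518081812967746759459444900126400 + 60441755292891574995220434529504491158449200 + 55792389501130684610972708796465684146260800 + 51807218822478492853046086739575278135813600 + 48353404234313259996176347623603592926759360 + 45331316469668681246415325897128368368836900 + 42664768442041111761332071432591405523611200 + 40294503528594383330146956353002994105632800 + 38173740184984152628560274439687047047441600 + 36265053175734944997132260717702694695069520 + 34538145881652328568697391159716852090542400 + 32968230159759040906483873379729722450063200 + 31534828848465169562723704971915386691364800 + 30220877646445787497610217264752245579224600 + 29012042540587955997705808574162155756055616 + 27896194750565342305486354398232842073130400 + 26863002352396255553431304235335329403755200 + 25903609411239246426523043369787639067906800 + 25010381500506858618711903943243237720737600 + 24176702117156629998088173811801796463379680 + 23396808500474158062665974656582383674238400 + 22665658234834340623207662948564184184418450 + 21978820106506027270989248919819814966708800 + 21332384221020555880666035716295702761805600 + 20722887528991397141218434695830111254325440 + 20147251764297191665073478176501497052816400 + 19602731446343213511963384171731186321659200 + 19086870092492076314280137219843523523720800 + 18597463167043561536990902932155228048753600 + 18132526587867472498566130358851347347534760 + 17690269841821924388845005228147655948814400 + 17269072940826164284348695579858426045271200 + 16867466593365090696340586380326834741892800 + 16484115079879520453241936689864861225031600 + 16117801411437753332058782541201197642253120 + 15767414424232584781361852485957693345682400 + 15431937521589338296652025837320295614923200 + 15110438823222893748805108632376122789612300 + 14802062520708140815156024782735793753089600 + 14506021270293977998852904287081077878027808 + 14221589480680370587110690477530468507870400 + 13948097375282671152743177199116421036565200 + 13684925726692432074389532346302903658516800 + 13431501176198127776715652117667664701877600 + 13187292063903616362593549351891888980025280 + 12951804705619623213261521684893819533953400 + 12724580061661384209520091479895682349147200 + 12505190750253429309355951971621618860368800 + 12293238364655913558349918887356845659345600 + 12088351058578314999044086905900898231689840 + 11890181369093424589223692038591047441006400 + 11698404250237079031332987328291191837119200 + 11512715293884109522899130386572284030180800 + 11332829117417170311603831474282092092209225 + 11158477900226136922194541759293136829252160 + 10989410053253013635494624459909907483354400 + 10825389007682073133472316632150058117931200 + 10666192110510277940333017858147851380902800 + 10511609616155056520907901657305128897121600 + 10361443764495698570609217347915055627162720 + 10215507936826745069614721328930336533822400 + 10073625882148595832536739088250748526408200 + 9935631007050669862228016634987039642484800 + 9801365723171606755981692085865593160829600 + 9670680846862651999235269524720718585351872 + 9543435046246038157140068609921761761860400 + 9419494331359725973281106679922777842875200 + 9298731583521780768495451466077614024376800 + 9181026120439226581552471067772834100017600 + 9066263293933736249283065179425673673767380 + 8954334117465418517810434745111776467918400 + 8845134920910962194422502614073827974407200 + 8738567030297577107742713425952456553028800 + 8634536470413082142174347789929213022635600 + 8532953688408222352266414286518281104722240 + 8433733296682545348170293190163417370946400 + 8336793833502286206237301314414412573579200 + 8242057539939760226620968344932430612515800 + 8149450151850549437557811397236560605633600 + 8058900705718876666029391270600598821126560 + 7970341357304383515853244113780812020894400 + 7883707212116292390680926242978846672841200 + 7798936166824719354221991552194127891412800 + 7715968760794669148326012918660147807461600 + 7634748036996830525712054887937409409488320 + 7555219411611446874402554316188061394806150 + 7477330551697926803532424890247978287643200 + 7401031260354070407578012391367896876544800 + 7326273368835342423663082973273271655569600 + 7253010635146988999426452143540538939013904 + 7181198648660385147946982320337167266350400 + 7110794740340185293555345238765234253935200 + 7041757898200960193617914702466542659236800 + 6974048687641335576371588599558210518282600 + 6907629176330465713739478231943370418108480 + 6842462863346216037194766173151451829258400 = 3804468322410774875957037380326528963208610205, so H_106 = 3804468322410774875957037380326528963208610205/725301063514698899942645214354053893901390400; reducing by gcd(3804468322410774875957037380326528963208610205, 725301063514698899942645214354053893901390400) = 5 gives 760893664482154975191407476065305792641722041/145060212702939779988529042870810778780278080 ≈ 5.24536. (The PNT-adjacent estimate ln(106) + γ ≈ 5.24065 matches within O(1/n).)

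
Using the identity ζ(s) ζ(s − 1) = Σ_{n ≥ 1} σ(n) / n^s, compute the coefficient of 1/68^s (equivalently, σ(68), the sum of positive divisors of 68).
σ(68) = 126

In the product (Σ m^0/m^s)(Σ k / k^s) = Σ (Σ_{d | n} d) / n^s, the coefficient of 1/n^s is σ(n) = Σ_{d | n} d. For n = 68, divisors are [1, 2, 4, 17, 34, 68]; summing: σ(68) = 126.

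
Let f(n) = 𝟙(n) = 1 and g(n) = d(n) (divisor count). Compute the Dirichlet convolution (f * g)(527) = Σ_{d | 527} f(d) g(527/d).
(𝟙 * d)(527) = 9

Divisors of 527: [1, 17, 31, 527]. For each d | 527:
  d = 1: 𝟙(1) · d(527/1) = 1 · 4 = 4
  d = 17: 𝟙(17) · d(527/17) = 1 · 2 = 2
  d = 31: 𝟙(31) · d(527/31) = 1 · 2 = 2
  d = 527: 𝟙(527) · d(527/527) = 1 · 1 = 1
Summing: (𝟙 * d)(527) = 4 + 2 + 2 + 1 = 9.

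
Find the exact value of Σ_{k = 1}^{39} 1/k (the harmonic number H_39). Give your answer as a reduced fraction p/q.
H_39 = 2066035355155033/485721041551200

Direct summation: H_39 = 1 + 1/2 + ... + 1/39. The least common denominator is lcm(1, ..., 39) = 5342931457063200; over this denominator the numerator is 5342931457063200 + 2671465728531600 + 1780977152354400 + 1335732864265800 + 1068586291412640 + 890488576177200 + 763275922437600 + 667866432132900 + 593659050784800 + 534293145706320 + 485721041551200 + 445244288088600 + 410994727466400 + 381637961218800 + 356195430470880 + 333933216066450 + 314290085709600 + 296829525392400 + 281206918792800 + 267146572853160 + 254425307479200 + 242860520775600 + 232301367698400 + 222622144044300 + 213717258282528 + 205497363733200 + 197886350261600 + 190818980609400 + 184239015760800 + 178097715235440 + 172352627647200 + 166966608033225 + 161907013850400 + 157145042854800 + 152655184487520 + 148414762696200 + 144403552893600 + 140603459396400 + 136998242488800 = 22726388906705363, so H_39 = 22726388906705363/5342931457063200; reducing by gcd(22726388906705363, 5342931457063200) = 11 gives 2066035355155033/485721041551200 ≈ 4.25354. (The PNT-adjacent estimate ln(39) + γ ≈ 4.24078 matches within O(1/n).)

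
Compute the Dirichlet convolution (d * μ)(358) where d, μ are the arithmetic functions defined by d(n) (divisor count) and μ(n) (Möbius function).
(d * μ)(358) = 1

Divisors of 358: [1, 2, 179, 358]. For each d | 358:
  d = 1: d(1) · μ(358/1) = 1 · 1 = 1
  d = 2: d(2) · μ(358/2) = 2 · -1 = -2
  d = 179: d(179) · μ(358/179) = 2 · -1 = -2
  d = 358: d(358) · μ(358/358) = 4 · 1 = 4
Summing: (d * μ)(358) = 1 + -2 + -2 + 4 = 1.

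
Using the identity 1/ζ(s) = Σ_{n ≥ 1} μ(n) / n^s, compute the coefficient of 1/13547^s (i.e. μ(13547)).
μ(13547) = -1

Factor n = 13547 = 19 · 23 · 31. μ(n) = 0 if any exponent ≥ 2 (not squarefree); otherwise μ(n) = (−1)^{ω(n)} where ω(n) is the number of distinct prime factors. Applying: μ(13547) = -1.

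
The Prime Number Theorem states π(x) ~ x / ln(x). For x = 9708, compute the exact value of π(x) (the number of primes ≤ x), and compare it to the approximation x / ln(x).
π(9708) = 1197;  x/ln(x) ≈ 1057.44;  relative error ≈ 11.66%.

Directly count primes up to 9708: π(9708) = 1197. The PNT approximation gives 9708/ln(9708) ≈ 9708/9.18071 ≈ 1057.44. Relative error (π(x) − x/ln(x)) / π(x) ≈ 11.66%; the approximation is known to undercount slightly (Li(x) is a better estimate).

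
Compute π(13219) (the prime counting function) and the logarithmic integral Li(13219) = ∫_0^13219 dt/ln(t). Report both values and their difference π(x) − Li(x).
π(13219) = 1572;  Li(13219) ≈ 1590.21;  π(x) − Li(x) ≈ -18.21.

Direct count of primes ≤ 13219 gives π(13219) = 1572. Numerical evaluation of the logarithmic integral gives Li(13219) ≈ 1590.21. The difference π(x) − Li(x) ≈ -18.21 is typically negative for small/moderate x (Li(x) overestimates), though Littlewood's theorem shows this sign changes infinitely often.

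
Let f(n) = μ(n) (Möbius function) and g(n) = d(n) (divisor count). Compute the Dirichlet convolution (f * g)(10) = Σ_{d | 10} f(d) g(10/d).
(μ * d)(10) = 1

Divisors of 10: [1, 2, 5, 10]. For each d | 10:
  d = 1: μ(1) · d(10/1) = 1 · 4 = 4
  d = 2: μ(2) · d(10/2) = -1 · 2 = -2
  d = 5: μ(5) · d(10/5) = -1 · 2 = -2
  d = 10: μ(10) · d(10/10) = 1 · 1 = 1
Summing: (μ * d)(10) = 4 + -2 + -2 + 1 = 1.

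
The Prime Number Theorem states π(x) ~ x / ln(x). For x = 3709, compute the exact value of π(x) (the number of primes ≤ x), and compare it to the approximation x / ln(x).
π(3709) = 518;  x/ln(x) ≈ 451.30;  relative error ≈ 12.88%.

Directly count primes up to 3709: π(3709) = 518. The PNT approximation gives 3709/ln(3709) ≈ 3709/8.21852 ≈ 451.30. Relative error (π(x) − x/ln(x)) / π(x) ≈ 12.88%; the approximation is known to undercount slightly (Li(x) is a better estimate).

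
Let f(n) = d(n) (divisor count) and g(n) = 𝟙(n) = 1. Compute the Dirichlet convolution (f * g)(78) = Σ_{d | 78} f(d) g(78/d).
(d * 𝟙)(78) = 27

Divisors of 78: [1, 2, 3, 6, 13, 26, 39, 78]. For each d | 78:
  d = 1: d(1) · 𝟙(78/1) = 1 · 1 = 1
  d = 2: d(2) · 𝟙(78/2) = 2 · 1 = 2
  d = 3: d(3) · 𝟙(78/3) = 2 · 1 = 2
  d = 6: d(6) · 𝟙(78/6) = 4 · 1 = 4
  d = 13: d(13) · 𝟙(78/13) = 2 · 1 = 2
  d = 26: d(26) · 𝟙(78/26) = 4 · 1 = 4
  d = 39: d(39) · 𝟙(78/39) = 4 · 1 = 4
  d = 78: d(78) · 𝟙(78/78) = 8 · 1 = 8
Summing: (d * 𝟙)(78) = 1 + 2 + 2 + 4 + 2 + 4 + 4 + 8 = 27.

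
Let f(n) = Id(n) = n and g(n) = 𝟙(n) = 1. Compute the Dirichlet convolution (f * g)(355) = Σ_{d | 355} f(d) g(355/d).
(Id * 𝟙)(355) = 432

Divisors of 355: [1, 5, 71, 355]. For each d | 355:
  d = 1: Id(1) · 𝟙(355/1) = 1 · 1 = 1
  d = 5: Id(5) · 𝟙(355/5) = 5 · 1 = 5
  d = 71: Id(71) · 𝟙(355/71) = 71 · 1 = 71
  d = 355: Id(355) · 𝟙(355/355) = 355 · 1 = 355
Summing: (Id * 𝟙)(355) = 1 + 5 + 71 + 355 = 432.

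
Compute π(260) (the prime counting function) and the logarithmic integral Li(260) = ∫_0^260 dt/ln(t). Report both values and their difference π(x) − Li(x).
π(260) = 55;  Li(260) ≈ 61.23;  π(x) − Li(x) ≈ -6.23.

Direct count of primes ≤ 260 gives π(260) = 55. Numerical evaluation of the logarithmic integral gives Li(260) ≈ 61.23. The difference π(x) − Li(x) ≈ -6.23 is typically negative for small/moderate x (Li(x) overestimates), though Littlewood's theorem shows this sign changes infinitely often.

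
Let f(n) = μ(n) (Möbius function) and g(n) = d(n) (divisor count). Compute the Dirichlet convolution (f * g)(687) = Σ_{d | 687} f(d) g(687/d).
(μ * d)(687) = 1

Divisors of 687: [1, 3, 229, 687]. For each d | 687:
  d = 1: μ(1) · d(687/1) = 1 · 4 = 4
  d = 3: μ(3) · d(687/3) = -1 · 2 = -2
  d = 229: μ(229) · d(687/229) = -1 · 2 = -2
  d = 687: μ(687) · d(687/687) = 1 · 1 = 1
Summing: (μ * d)(687) = 4 + -2 + -2 + 1 = 1.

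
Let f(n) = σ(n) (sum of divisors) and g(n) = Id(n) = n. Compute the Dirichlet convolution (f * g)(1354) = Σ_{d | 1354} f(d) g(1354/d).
(σ * Id)(1354) = 6775

Divisors of 1354: [1, 2, 677, 1354]. For each d | 1354:
  d = 1: σ(1) · Id(1354/1) = 1 · 1354 = 1354
  d = 2: σ(2) · Id(1354/2) = 3 · 677 = 2031
  d = 677: σ(677) · Id(1354/677) = 678 · 2 = 1356
  d = 1354: σ(1354) · Id(1354/1354) = 2034 · 1 = 2034
Summing: (σ * Id)(1354) = 1354 + 2031 + 1356 + 2034 = 6775.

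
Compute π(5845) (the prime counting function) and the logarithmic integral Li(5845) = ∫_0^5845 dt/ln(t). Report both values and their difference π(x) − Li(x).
π(5845) = 767;  Li(5845) ≈ 782.57;  π(x) − Li(x) ≈ -15.57.

Direct count of primes ≤ 5845 gives π(5845) = 767. Numerical evaluation of the logarithmic integral gives Li(5845) ≈ 782.57. The difference π(x) − Li(x) ≈ -15.57 is typically negative for small/moderate x (Li(x) overestimates), though Littlewood's theorem shows this sign changes infinitely often.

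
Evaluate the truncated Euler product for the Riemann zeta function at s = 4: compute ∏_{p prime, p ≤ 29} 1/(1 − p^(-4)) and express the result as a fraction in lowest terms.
∏ = 626138917577216391721784411/578515538500128866304000000

The primes p ≤ 29 are [2, 3, 5, 7, 11, 13, 17, 19, 23, 29]. For each prime, (1 − 1/p^4)^(-1) = p^4 / (p^4 − 1). The product is (1 − 1/2^4)^(-1), (1 − 1/3^4)^(-1), (1 − 1/5^4)^(-1), (1 − 1/7^4)^(-1), (1 − 1/11^4)^(-1), (1 − 1/13^4)^(-1), (1 − 1/17^4)^(-1), (1 − 1/19^4)^(-1), (1 − 1/23^4)^(-1), (1 − 1/29^4)^(-1) = ∏ p^4 / (p^4 − 1) = 626138917577216391721784411/578515538500128866304000000.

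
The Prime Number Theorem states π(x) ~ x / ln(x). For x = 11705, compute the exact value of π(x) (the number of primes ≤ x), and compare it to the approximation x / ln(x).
π(11705) = 1405;  x/ln(x) ≈ 1249.50;  relative error ≈ 11.07%.

Directly count primes up to 11705: π(11705) = 1405. The PNT approximation gives 11705/ln(11705) ≈ 11705/9.36777 ≈ 1249.50. Relative error (π(x) − x/ln(x)) / π(x) ≈ 11.07%; the approximation is known to undercount slightly (Li(x) is a better estimate).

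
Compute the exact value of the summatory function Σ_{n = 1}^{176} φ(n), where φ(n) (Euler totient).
Σ_{n ≤ 176} φ(n) = 9450

Compute φ(n) for each 1 ≤ n ≤ 176: φ(1) = 1, φ(2) = 1, φ(3) = 2, φ(4) = 2, φ(5) = 4, φ(6) = 2, φ(7) = 6, φ(8) = 4, φ(9) = 6, φ(10) = 4, φ(11) = 10, φ(12) = 4, φ(13) = 12, φ(14) = 6, φ(15) = 8, φ(16) = 8, φ(17) = 16, φ(18) = 6, φ(19) = 18, φ(20) = 8, φ(21) = 12, φ(22) = 10, φ(23) = 22, φ(24) = 8, φ(25) = 20, φ(26) = 12, φ(27) = 18, φ(28) = 12, φ(29) = 28, φ(30) = 8, φ(31) = 30, φ(32) = 16, φ(33) = 20, φ(34) = 16, φ(35) = 24, φ(36) = 12, φ(37) = 36, φ(38) = 18, φ(39) = 24, φ(40) = 16, φ(41) = 40, φ(42) = 12, φ(43) = 42, φ(44) = 20, φ(45) = 24, φ(46) = 22, φ(47) = 46, φ(48) = 16, φ(49) = 42, φ(50) = 20, φ(51) = 32, φ(52) = 24, φ(53) = 52, φ(54) = 18, φ(55) = 40, φ(56) = 24, φ(57) = 36, φ(58) = 28, φ(59) = 58, φ(60) = 16, φ(61) = 60, φ(62) = 30, φ(63) = 36, φ(64) = 32, φ(65) = 48, φ(66) = 20, φ(67) = 66, φ(68) = 32, φ(69) = 44, φ(70) = 24, φ(71) = 70, φ(72) = 24, φ(73) = 72, φ(74) = 36, φ(75) = 40, φ(76) = 36, φ(77) = 60, φ(78) = 24, φ(79) = 78, φ(80) = 32, φ(81) = 54, φ(82) = 40, φ(83) = 82, φ(84) = 24, φ(85) = 64, φ(86) = 42, φ(87) = 56, φ(88) = 40, φ(89) = 88, φ(90) = 24, φ(91) = 72, φ(92) = 44, φ(93) = 60, φ(94) = 46, φ(95) = 72, φ(96) = 32, φ(97) = 96, φ(98) = 42, φ(99) = 60, φ(100) = 40, φ(101) = 100, φ(102) = 32, φ(103) = 102, φ(104) = 48, φ(105) = 48, φ(106) = 52, φ(107) = 106, φ(108) = 36, φ(109) = 108, φ(110) = 40, φ(111) = 72, φ(112) = 48, φ(113) = 112, φ(114) = 36, φ(115) = 88, φ(116) = 56, φ(117) = 72, φ(118) = 58, φ(119) = 96, φ(120) = 32, φ(121) = 110, φ(122) = 60, φ(123) = 80, φ(124) = 60, φ(125) = 100, φ(126) = 36, φ(127) = 126, φ(128) = 64, φ(129) = 84, φ(130) = 48, φ(131) = 130, φ(132) = 40, φ(133) = 108, φ(134) = 66, φ(135) = 72, φ(136) = 64, φ(137) = 136, φ(138) = 44, φ(139) = 138, φ(140) = 48, φ(141) = 92, φ(142) = 70, φ(143) = 120, φ(144) = 48, φ(145) = 112, φ(146) = 72, φ(147) = 84, φ(148) = 72, φ(149) = 148, φ(150) = 40, φ(151) = 150, φ(152) = 72, φ(153) = 96, φ(154) = 60, φ(155) = 120, φ(156) = 48, φ(157) = 156, φ(158) = 78, φ(159) = 104, φ(160) = 64, φ(161) = 132, φ(162) = 54, φ(163) = 162, φ(164) = 80, φ(165) = 80, φ(166) = 82, φ(167) = 166, φ(168) = 48, φ(169) = 156, φ(170) = 64, φ(171) = 108, φ(172) = 84, φ(173) = 172, φ(174) = 56, φ(175) = 120, φ(176) = 80. Summing all 176 values: 9450. (Average order: Σ_{n ≤ x} φ(n) ~ (3/π²) x². For x = 176, (3/π²)·176² ≈ 9415.57.)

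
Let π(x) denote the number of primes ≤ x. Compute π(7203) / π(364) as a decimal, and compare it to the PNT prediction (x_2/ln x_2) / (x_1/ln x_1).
π(7203)/π(364) = 919/72 ≈ 12.7639;  PNT prediction ≈ 13.1381.

π(364) = 72 and π(7203) = 919, so π(7203)/π(364) ≈ 12.7639. The PNT-predicted ratio is (7203/ln(7203)) / (364/ln(364)) ≈ 13.1381. The two agree to within a few percent, as expected.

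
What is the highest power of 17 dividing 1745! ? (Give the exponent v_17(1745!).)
v_17(1745!) = 108

Legendre's formula: v_p(n!) = Σ_{k ≥ 1} ⌊n / p^k⌋. For p = 17, n = 1745, the terms are:
  ⌊1745/17^1⌋ = ⌊1745/17⌋ = 102
  ⌊1745/17^2⌋ = ⌊1745/289⌋ = 6
(the next term ⌊1745/17^3⌋ = 0, terminating the sum). Summing: v_17(1745!) = 102 + 6 = 108.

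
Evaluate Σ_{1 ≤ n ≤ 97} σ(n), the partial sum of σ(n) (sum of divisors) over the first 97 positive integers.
Σ_{n ≤ 97} σ(n) = 7755

Compute σ(n) for each 1 ≤ n ≤ 97: σ(1) = 1, σ(2) = 3, σ(3) = 4, σ(4) = 7, σ(5) = 6, σ(6) = 12, σ(7) = 8, σ(8) = 15, σ(9) = 13, σ(10) = 18, σ(11) = 12, σ(12) = 28, σ(13) = 14, σ(14) = 24, σ(15) = 24, σ(16) = 31, σ(17) = 18, σ(18) = 39, σ(19) = 20, σ(20) = 42, σ(21) = 32, σ(22) = 36, σ(23) = 24, σ(24) = 60, σ(25) = 31, σ(26) = 42, σ(27) = 40, σ(28) = 56, σ(29) = 30, σ(30) = 72, σ(31) = 32, σ(32) = 63, σ(33) = 48, σ(34) = 54, σ(35) = 48, σ(36) = 91, σ(37) = 38, σ(38) = 60, σ(39) = 56, σ(40) = 90, σ(41) = 42, σ(42) = 96, σ(43) = 44, σ(44) = 84, σ(45) = 78, σ(46) = 72, σ(47) = 48, σ(48) = 124, σ(49) = 57, σ(50) = 93, σ(51) = 72, σ(52) = 98, σ(53) = 54, σ(54) = 120, σ(55) = 72, σ(56) = 120, σ(57) = 80, σ(58) = 90, σ(59) = 60, σ(60) = 168, σ(61) = 62, σ(62) = 96, σ(63) = 104, σ(64) = 127, σ(65) = 84, σ(66) = 144, σ(67) = 68, σ(68) = 126, σ(69) = 96, σ(70) = 144, σ(71) = 72, σ(72) = 195, σ(73) = 74, σ(74) = 114, σ(75) = 124, σ(76) = 140, σ(77) = 96, σ(78) = 168, σ(79) = 80, σ(80) = 186, σ(81) = 121, σ(82) = 126, σ(83) = 84, σ(84) = 224, σ(85) = 108, σ(86) = 132, σ(87) = 120, σ(88) = 180, σ(89) = 90, σ(90) = 234, σ(91) = 112, σ(92) = 168, σ(93) = 128, σ(94) = 144, σ(95) = 120, σ(96) = 252, σ(97) = 98. Summing all 97 values: 7755. (Average order: Σ_{n ≤ x} σ(n) ~ (π²/12) x². For x = 97, (π²/12)·97² ≈ 7738.59.)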